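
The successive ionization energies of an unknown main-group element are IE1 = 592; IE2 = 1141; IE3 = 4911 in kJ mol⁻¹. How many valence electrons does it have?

2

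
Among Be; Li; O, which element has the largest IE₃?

Be

The third ionization energy removes an electron from the +2 ion. For each element: Be²⁺ is the bare [He] core; Li²⁺ is already 1 electron into the core; O²⁺ still has 4 valence electrons.
Pulling an electron out of a noble-gas core costs far more than removing a remaining valence electron, so Li and Be sit at the high end of IE_3.
The numbers (kJ/mol): Be 14849, Li 11815, O 5300.
So the third ionization energies run O < Li < Be.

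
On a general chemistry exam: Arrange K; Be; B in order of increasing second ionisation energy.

Be, B, K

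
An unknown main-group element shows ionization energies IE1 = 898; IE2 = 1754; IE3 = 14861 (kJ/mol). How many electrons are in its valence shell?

Look for the largest jump between consecutive ionization energies: IE3/IE2 ≈ 8.5, far larger than any earlier ratio.
That jump marks the point where a core electron is being removed. So the atom has 2 valence electrons.

2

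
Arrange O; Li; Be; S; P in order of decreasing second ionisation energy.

Li > O > S > P > Be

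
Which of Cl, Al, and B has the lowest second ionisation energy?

Al

IE_2 is the cost of taking one more electron from the +1 cation: Cl⁺ still has 6 valence electrons; Al⁺ still has 2 valence electrons; B⁺ still has 2 valence electrons.
All are still removing valence electrons, so compare the +1 ions as you would atoms: IE_2 generally rises across a period (higher Z_eff) and falls down a group (larger shell), subject to the usual subshell exceptions.
Valence configurations: Cl⁺ [Ne]3s²3p⁴, Al⁺ [Ne]3s², B⁺ [He]2s².
The numbers (kJ/mol): Cl 2298, Al 1817, B 2427.
Hence IE_2: Al < Cl < B.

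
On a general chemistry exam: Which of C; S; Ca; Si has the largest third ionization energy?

Ca

After 2 electrons have been removed, what remains? C²⁺ still has 2 valence electrons; S²⁺ still has 4 valence electrons; Ca²⁺ is the bare [Ar] core; Si²⁺ still has 2 valence electrons.
Pulling an electron out of a noble-gas core costs far more than removing a remaining valence electron, so Ca sits at the high end of IE_3.
Valence configurations: C²⁺ [He]2s², S²⁺ [Ne]3s²3p², Si²⁺ [Ne]3s².
Tabulated IE_3 (kJ/mol): C 4620, S 3357, Ca 4912, Si 3232.
Putting it together, IE_3: Si < S < C < Ca.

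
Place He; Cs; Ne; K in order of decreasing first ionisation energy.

He > Ne > K > Cs

He is in period 1, group 18; Ne is in period 2, group 18; K is in period 4, group 1; Cs is in period 6, group 1.
First ionization energy rises across a period (greater Z_eff holds electrons more tightly) and falls down a group (valence electrons are farther from the nucleus).
Here both period and group differ, so the two effects have to be weighed against each other.
K > Cs: K sits above Cs in group 1, so the down-group effect alone puts K higher.
Ne > K: relative to K, both the across-period and down-group shifts push Ne's first ionization energy up.
He > Ne: they share group 18; the group trend gives He the larger value.
Approximate values (kJ/mol): He 2372, Ne 2081, K 419, Cs 376.
So from highest to lowest: He > Ne > K > Cs.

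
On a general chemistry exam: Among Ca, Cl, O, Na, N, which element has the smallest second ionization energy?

Ca

The second ionization energy removes an electron from the +1 ion. For each element: Ca⁺ still has 1 valence electron; Cl⁺ still has 6 valence electrons; O⁺ still has 5 valence electrons; Na⁺ is the bare [Ne] core; N⁺ still has 4 valence electrons.
Core electrons are held far more tightly than valence electrons, so Na tops the IE_2 order.
Valence configurations: Ca⁺ [Ar]4s¹, Cl⁺ [Ne]3s²3p⁴, O⁺ [He]2s²2p³, N⁺ [He]2s²2p².
Approximate IE_2 values (kJ/mol): Ca 1145, Cl 2298, O 3388, Na 4562, N 2856.
Hence IE_2: Ca < Cl < N < O < Na.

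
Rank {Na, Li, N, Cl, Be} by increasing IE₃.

Cl < N < Na < Li < Be

Consider each +2 ion: Na²⁺ is already 1 electron into the core; Li²⁺ is already 1 electron into the core; N²⁺ still has 3 valence electrons; Cl²⁺ still has 5 valence electrons; Be²⁺ is the bare [He] core.
Breaking into a closed-shell core is much more expensive than removing a leftover valence electron — Na, Li and Be have the largest IE_3 here.
Valence configurations: N²⁺ [He]2s²2p¹, Cl²⁺ [Ne]3s²3p³.
The numbers (kJ/mol): Na 6910, Li 11815, N 4578, Cl 3822, Be 14849.
Hence IE_3: Cl < N < Na < Li < Be.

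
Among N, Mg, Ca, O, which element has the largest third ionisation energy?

Mg

After 2 electrons have been removed, what remains? N²⁺ still has 3 valence electrons; Mg²⁺ is the bare [Ne] core; Ca²⁺ is the bare [Ar] core; O²⁺ still has 4 valence electrons.
Usually core removal costs more than valence removal, but here the competition is close: a tightly held n=2 valence electron can cost more to remove than an n=3 core electron, so the actual values have to decide it.
Valence configurations: N²⁺ [He]2s²2p¹, O²⁺ [He]2s²2p².
Tabulated IE_3 (kJ/mol): N 4578, Mg 7733, Ca 4912, O 5300.
Overall IE_3 order: N < Ca < O < Mg.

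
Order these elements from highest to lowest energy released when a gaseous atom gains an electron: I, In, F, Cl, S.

Cl > F > I > S > In

F is in period 2, group 17; S is in period 3, group 16; Cl is in period 3, group 17; In is in period 5, group 13; I is in period 5, group 17.
Atoms with high Z_eff and room in the valence shell (especially the halogens) have the most exothermic electron affinities.
Neither a single period nor a single group — weigh both effects.
S > In: relative to In, both the across-period and down-group shifts push S's electron affinity up.
I > S: period and group pull opposite ways; the across-period shift dominates (295 vs 200 kJ/mol).
F > I: they share group 17; the group trend gives F the larger value.
Cl > F: this pair runs against the simple trend — see the exception note.
Note the exception: Cl has a higher electron affinity than F, contrary to the simple trend — F's small 2p subshell makes the incoming electron feel strong e⁻–e⁻ repulsion, so Cl actually releases more energy on gaining an electron.
Tabulated electron affinity (kJ/mol): F 328, S 200, Cl 349, In 29, I 295.
So from highest to lowest: Cl > F > I > S > In.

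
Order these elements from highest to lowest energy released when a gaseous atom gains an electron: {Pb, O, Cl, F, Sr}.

Cl, F, O, Pb, Sr

Atoms with high Z_eff and room in the valence shell (especially the halogens) have the most exothermic electron affinities.
Here both period and group differ, so the two effects have to be weighed against each other.
Pb > Sr: the two effects oppose for this pair; the across-period effect wins (35 vs 5 kJ/mol).
O > Pb: relative to Pb, both the across-period and down-group shifts push O's electron affinity up.
F > O: F lies to the right of O in period 2, so the across-period effect alone puts F higher.
Cl > F: this pair runs against the simple trend — see the exception note.
Note the exception: Cl has a higher electron affinity than F, contrary to the simple trend — F's small 2p subshell makes the incoming electron feel strong e⁻–e⁻ repulsion, so Cl actually releases more energy on gaining an electron.
Tabulated electron affinity (kJ/mol): O 141, F 328, Cl 349, Sr 5, Pb 35.
So from highest to lowest: Cl > F > O > Pb > Sr.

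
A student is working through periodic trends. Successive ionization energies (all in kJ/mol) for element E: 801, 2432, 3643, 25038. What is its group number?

Look for the largest jump between consecutive ionization energies: IE4/IE3 ≈ 6.9, far larger than any earlier ratio.
That jump marks the point where a core electron is being removed. So the atom has 3 valence electrons.
A main-group element with 3 valence electrons is in group 13.

Group 13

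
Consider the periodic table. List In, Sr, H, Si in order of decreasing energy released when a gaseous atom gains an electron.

Si > H > In > Sr

H is in period 1, group 1; Si is in period 3, group 14; Sr is in period 5, group 2; In is in period 5, group 13.
Electron affinity generally becomes more exothermic across a period toward the halogens and less exothermic down a group.
These span different periods and groups, so the two trends combine.
In > Sr: In lies to the right of Sr in period 5, so the across-period effect alone puts In higher.
H > In: the two effects oppose for this pair; the down-group effect wins (73 vs 29 kJ/mol).
Si > H: the two effects oppose for this pair; the across-period effect wins (134 vs 73 kJ/mol).
For reference (kJ/mol): H 73, Si 134, Sr 5, In 29.
So from highest to lowest: Si > H > In > Sr.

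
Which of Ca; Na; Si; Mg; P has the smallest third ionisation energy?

P

The third ionization energy removes an electron from the +2 ion. For each element: Ca²⁺ is the bare [Ar] core; Na²⁺ is already 1 electron into the core; Si²⁺ still has 2 valence electrons; Mg²⁺ is the bare [Ne] core; P²⁺ still has 3 valence electrons.
Breaking into a closed-shell core is much more expensive than removing a leftover valence electron — Ca, Na and Mg have the largest IE_3 here.
Valence configurations: Si²⁺ [Ne]3s², P²⁺ [Ne]3s²3p¹.
P²⁺ loses a lone 3p electron whereas Si²⁺ must break into a filled 3s² pair, so IE_3(Si) > IE_3(P) even though P has the higher nuclear charge.
Approximate IE_3 values (kJ/mol): Ca 4912, Na 6910, Si 3232, Mg 7733, P 2914.
So the third ionization energies run P < Si < Ca < Na < Mg.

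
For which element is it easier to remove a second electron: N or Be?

Be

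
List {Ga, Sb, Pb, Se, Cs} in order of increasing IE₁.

Cs < Ga < Pb < Sb < Se

Ga is in period 4, group 13; Se is in period 4, group 16; Sb is in period 5, group 15; Cs is in period 6, group 1; Pb is in period 6, group 14.
Across a period the outer electron is held more tightly (higher IE₁); down a group it sits in a higher shell, more shielded, and comes off more easily.
These span different periods and groups, so the two trends combine.
Ga > Cs: both effects reinforce here, so Ga is clearly the higher of the two.
Pb > Ga: period and group pull opposite ways; the across-period shift dominates (716 vs 579 kJ/mol).
Sb > Pb: relative to Pb, both the across-period and down-group shifts push Sb's first ionization energy up.
Se > Sb: relative to Sb, both the across-period and down-group shifts push Se's first ionization energy up.
Tabulated first ionization energy (kJ/mol): Ga 579, Se 941, Sb 831, Cs 376, Pb 716.
So from lowest to highest: Cs < Ga < Pb < Sb < Se.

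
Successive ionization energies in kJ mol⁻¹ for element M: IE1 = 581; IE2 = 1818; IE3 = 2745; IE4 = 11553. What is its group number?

Group 13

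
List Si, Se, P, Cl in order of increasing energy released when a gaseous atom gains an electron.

Si is in period 3, group 14; P is in period 3, group 15; Cl is in period 3, group 17; Se is in period 4, group 16.
Electron affinity generally becomes more exothermic across a period toward the halogens and less exothermic down a group.
Here both period and group differ, so the two effects have to be weighed against each other.
Si > P: this pair runs against the simple trend — see the exception note.
Se > Si: period and group pull opposite ways; the across-period shift dominates (195 vs 134 kJ/mol).
Cl > Se: relative to Se, both the across-period and down-group shifts push Cl's electron affinity up.
Note the exception: Si has a higher electron affinity than P, contrary to the simple trend — adding an electron to P's half-filled 3p³ is unfavourable, so Si (3p²) has the more exothermic EA.
Tabulated electron affinity (kJ/mol): Si 134, P 72, Cl 349, Se 195.
So from lowest to highest: P < Si < Se < Cl.

P < Si < Se < Cl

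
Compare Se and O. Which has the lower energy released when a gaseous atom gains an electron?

O

O is in period 2, group 16; Se is in period 4, group 16.
Atoms with high Z_eff and room in the valence shell (especially the halogens) have the most exothermic electron affinities.
All are in group 16; the group trend (electron affinity increases up the group) applies, with the exception below.
Note the exception: Se has a higher electron affinity than O, contrary to the simple trend — O's compact 2p subshell gives strong electron–electron repulsion on the added electron.
Approximate values (kJ/mol): O 141, Se 195.
So O has the lower energy released when a gaseous atom gains an electron (O < Se).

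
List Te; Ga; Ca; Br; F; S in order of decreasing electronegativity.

Electronegativity increases across a period and decreases down a group, tracking effective nuclear charge and atomic size.
These span different periods and groups, so the two trends combine.
Ga > Ca: both are in period 4; the period trend gives Ga the larger value.
Te > Ga: the two effects oppose for this pair; the across-period effect wins (2.10 vs 1.81).
S > Te: they share group 16; the group trend gives S the larger value.
Br > S: the two effects oppose for this pair; the across-period effect wins (2.96 vs 2.58).
F > Br: F sits above Br in group 17, so the down-group effect alone puts F higher.
For reference (Pauling): F 3.98, S 2.58, Ca 1.00, Ga 1.81, Br 2.96, Te 2.10.
So from highest to lowest: F > Br > S > Te > Ga > Ca.

F > Br > S > Te > Ga > Ca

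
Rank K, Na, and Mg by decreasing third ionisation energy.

Mg, Na, K

The third ionization energy removes an electron from the +2 ion. For each element: K²⁺ is already 1 electron into the core; Na²⁺ is already 1 electron into the core; Mg²⁺ is the bare [Ne] core.
All of these are removing an electron from a noble-gas core or deeper; the smaller core (lower principal quantum number) is held far more tightly, and within a period the higher nuclear charge binds the same core more tightly.
The numbers (kJ/mol): K 4420, Na 6910, Mg 7733.
So the third ionization energies run K < Na < Mg.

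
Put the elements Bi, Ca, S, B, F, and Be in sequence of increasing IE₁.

Be is in period 2, group 2; B is in period 2, group 13; F is in period 2, group 17; S is in period 3, group 16; Ca is in period 4, group 2; Bi is in period 6, group 15.
Across a period the outer electron is held more tightly (higher IE₁); down a group it sits in a higher shell, more shielded, and comes off more easily.
Neither a single period nor a single group — weigh both effects.
Bi > Ca: the two effects oppose for this pair; the across-period effect wins (703 vs 590 kJ/mol).
B > Bi: period and group pull opposite ways; the down-group shift dominates (801 vs 703 kJ/mol).
Be > B: this pair runs against the simple trend — see the exception note.
S > Be: period and group pull opposite ways; the across-period shift dominates (1000 vs 900 kJ/mol).
F > S: both effects reinforce here, so F is clearly the higher of the two.
Note the exception: Be has a higher first ionization energy than B, contrary to the simple trend — removing B's lone 2p electron is easier than breaking Be's filled 2s².
Tabulated first ionization energy (kJ/mol): Be 900, B 801, F 1681, S 1000, Ca 590, Bi 703.
So from lowest to highest: Ca < Bi < B < Be < S < F.

Ca < Bi < B < Be < S < F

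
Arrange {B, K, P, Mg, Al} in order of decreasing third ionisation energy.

After 2 electrons have been removed, what remains? B²⁺ still has 1 valence electron; K²⁺ is already 1 electron into the core; P²⁺ still has 3 valence electrons; Mg²⁺ is the bare [Ne] core; Al²⁺ still has 1 valence electron.
Pulling an electron out of a noble-gas core costs far more than removing a remaining valence electron, so K and Mg sit at the high end of IE_3.
Valence configurations: B²⁺ [He]2s¹, P²⁺ [Ne]3s²3p¹, Al²⁺ [Ne]3s¹.
The numbers (kJ/mol): B 3660, K 4420, P 2914, Mg 7733, Al 2745.
So the third ionization energies run Al < P < B < K < Mg.

Mg > K > B > P > Al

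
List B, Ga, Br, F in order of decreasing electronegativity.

F > Br > B > Ga

Electronegativity increases across a period and decreases down a group, tracking effective nuclear charge and atomic size.
These span different periods and groups, so the two trends combine.
B > Ga: B sits above Ga in group 13, so the down-group effect alone puts B higher.
Br > B: period and group pull opposite ways; the across-period shift dominates (2.96 vs 2.04).
F > Br: they share group 17; the group trend gives F the larger value.
Approximate values (Pauling): B 2.04, F 3.98, Ga 1.81, Br 2.96.
So from highest to lowest: F > Br > B > Ga.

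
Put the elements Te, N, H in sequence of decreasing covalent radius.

Te > N > H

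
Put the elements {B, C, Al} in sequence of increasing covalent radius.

C < B < Al

Radius decreases left→right (rising Z_eff, same n) and increases top→bottom (higher n).
Neither a single period nor a single group — weigh both effects.
B > C: both are in period 2; the period trend gives B the larger value.
Al > B: Al sits below B in group 13, so the down-group effect alone puts Al larger.
For reference (pm): B 85, C 75, Al 126.
So from smallest to largest: C < B < Al.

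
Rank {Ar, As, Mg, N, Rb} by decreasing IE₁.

Ar > N > As > Mg > Rb

N is in period 2, group 15; Mg is in period 3, group 2; Ar is in period 3, group 18; As is in period 4, group 15; Rb is in period 5, group 1.
Removing the outermost electron gets harder across a period and easier down a group.
These span different periods and groups, so the two trends combine.
Mg > Rb: relative to Rb, both the across-period and down-group shifts push Mg's first ionization energy up.
As > Mg: the two effects oppose for this pair; the across-period effect wins (947 vs 738 kJ/mol).
N > As: N sits above As in group 15, so the down-group effect alone puts N higher.
Ar > N: the two effects oppose for this pair; the across-period effect wins (1521 vs 1402 kJ/mol).
For reference (kJ/mol): N 1402, Mg 738, Ar 1521, As 947, Rb 403.
So from highest to lowest: Ar > N > As > Mg > Rb.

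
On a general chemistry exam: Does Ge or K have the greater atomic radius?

K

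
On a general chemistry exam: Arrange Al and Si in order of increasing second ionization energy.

Si < Al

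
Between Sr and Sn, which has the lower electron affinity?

Sr

Sr is in period 5, group 2; Sn is in period 5, group 14.
EA tends to increase across a period and decrease down a group, though the pattern is less regular than for IE or radius.
All lie in period 5, so electron affinity increases left to right.
So Sr has the lower electron affinity (Sr < Sn).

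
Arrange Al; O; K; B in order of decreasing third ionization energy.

O > K > B > Al

IE_3 is the cost of taking one more electron from the +2 cation: Al²⁺ still has 1 valence electron; O²⁺ still has 4 valence electrons; K²⁺ is already 1 electron into the core; B²⁺ still has 1 valence electron.
Usually core removal costs more than valence removal, but here the competition is close: a tightly held n=2 valence electron can cost more to remove than an n=3 core electron, so the actual values have to decide it.
Valence configurations: Al²⁺ [Ne]3s¹, O²⁺ [He]2s²2p², B²⁺ [He]2s¹.
The numbers (kJ/mol): Al 2745, O 5300, K 4420, B 3660.
Hence IE_3: Al < B < K < O.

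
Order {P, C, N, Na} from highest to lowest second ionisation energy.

IE_2 is the cost of taking one more electron from the +1 cation: P⁺ still has 4 valence electrons; C⁺ still has 3 valence electrons; N⁺ still has 4 valence electrons; Na⁺ is the bare [Ne] core.
Pulling an electron out of a noble-gas core costs far more than removing a remaining valence electron, so Na sits at the high end of IE_2.
Valence configurations: P⁺ [Ne]3s²3p², C⁺ [He]2s²2p¹, N⁺ [He]2s²2p².
Tabulated IE_2 (kJ/mol): P 1907, C 2353, N 2856, Na 4562.
Overall IE_2 order: P < C < N < Na.

Na, N, C, P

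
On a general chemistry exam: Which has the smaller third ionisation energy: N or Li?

N

IE_3 is the cost of taking one more electron from the +2 cation: N²⁺ still has 3 valence electrons; Li²⁺ is already 1 electron into the core.
Core electrons are held far more tightly than valence electrons, so Li tops the IE_3 order.
Tabulated IE_3 (kJ/mol): N 4578, Li 11815.
So the third ionization energies run N < Li.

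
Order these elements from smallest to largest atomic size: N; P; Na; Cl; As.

N is in period 2, group 15; Na is in period 3, group 1; P is in period 3, group 15; Cl is in period 3, group 17; As is in period 4, group 15.
Across a period the added protons contract the valence shell; down a group each new principal shell makes the atom larger.
These span different periods and groups, so the two trends combine.
Cl > N: the two effects oppose for this pair; the down-group effect wins (99 vs 71 pm).
P > Cl: both are in period 3; the period trend gives P the larger value.
As > P: As sits below P in group 15, so the down-group effect alone puts As larger.
Na > As: the two effects oppose for this pair; the across-period effect wins (155 vs 121 pm).
Approximate values (pm): N 71, Na 155, P 111, Cl 99, As 121.
So from smallest to largest: N < Cl < P < As < Na.

N, Cl, P, As, Na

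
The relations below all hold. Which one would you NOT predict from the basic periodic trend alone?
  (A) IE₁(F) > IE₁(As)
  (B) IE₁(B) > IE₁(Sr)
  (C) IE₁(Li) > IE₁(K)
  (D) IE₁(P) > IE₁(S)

(D)

The general trend: IE₁ increases across a period and decreases down a group.
(A) F (period 2, group 17) vs As (period 4, group 15): the stated order agrees with the simple trend.
(B) B (period 2, group 13) vs Sr (period 5, group 2): the stated order agrees with the simple trend.
(C) Li (period 2, group 1) vs K (period 4, group 1): the stated order agrees with the simple trend.
(D) P (period 3, group 15) vs S (period 3, group 16): the stated order contradicts the simple trend.
The exception is (D): S (3p⁴) ionizes more easily than half-filled P (3p³) because the paired 3p electron in S is pushed out by e⁻–e⁻ repulsion.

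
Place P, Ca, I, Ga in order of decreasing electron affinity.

I, P, Ga, Ca

P is in period 3, group 15; Ca is in period 4, group 2; Ga is in period 4, group 13; I is in period 5, group 17.
Atoms with high Z_eff and room in the valence shell (especially the halogens) have the most exothermic electron affinities.
These span different periods and groups, so the two trends combine.
Ga > Ca: Ga lies to the right of Ca in period 4, so the across-period effect alone puts Ga higher.
P > Ga: relative to Ga, both the across-period and down-group shifts push P's electron affinity up.
I > P: the two effects oppose for this pair; the across-period effect wins (295 vs 72 kJ/mol).
Approximate values (kJ/mol): P 72, Ca 2, Ga 29, I 295.
So from highest to lowest: I > P > Ga > Ca.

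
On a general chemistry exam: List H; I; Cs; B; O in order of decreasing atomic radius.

Cs > I > B > O > H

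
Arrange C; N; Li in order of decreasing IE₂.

The second ionization energy removes an electron from the +1 ion. For each element: C⁺ still has 3 valence electrons; N⁺ still has 4 valence electrons; Li⁺ is the bare [He] core.
Breaking into a closed-shell core is much more expensive than removing a leftover valence electron — Li has the largest IE_2 here.
Valence configurations: C⁺ [He]2s²2p¹, N⁺ [He]2s²2p².
Tabulated IE_2 (kJ/mol): C 2353, N 2856, Li 7298.
So the second ionization energies run C < N < Li.

Li > N > C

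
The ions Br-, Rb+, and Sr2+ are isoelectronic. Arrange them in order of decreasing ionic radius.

Br- > Rb+ > Sr2+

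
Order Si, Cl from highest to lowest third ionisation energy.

After 2 electrons have been removed, what remains? Si²⁺ still has 2 valence electrons; Cl²⁺ still has 5 valence electrons.
All are still removing valence electrons, so compare the +2 ions as you would atoms: IE_3 generally rises across a period (higher Z_eff) and falls down a group (larger shell), subject to the usual subshell exceptions.
Valence configurations: Si²⁺ [Ne]3s², Cl²⁺ [Ne]3s²3p³.
Approximate IE_3 values (kJ/mol): Si 3232, Cl 3822.
Putting it together, IE_3: Si < Cl.

Cl, Si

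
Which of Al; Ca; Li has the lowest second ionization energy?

IE_2 is the cost of taking one more electron from the +1 cation: Al⁺ still has 2 valence electrons; Ca⁺ still has 1 valence electron; Li⁺ is the bare [He] core.
Breaking into a closed-shell core is much more expensive than removing a leftover valence electron — Li has the largest IE_2 here.
Valence configurations: Al⁺ [Ne]3s², Ca⁺ [Ar]4s¹.
Approximate IE_2 values (kJ/mol): Al 1817, Ca 1145, Li 7298.
Overall IE_2 order: Ca < Al < Li.

Ca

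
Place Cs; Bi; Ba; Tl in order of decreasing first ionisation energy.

Bi > Tl > Ba > Cs

Cs is in period 6, group 1; Ba is in period 6, group 2; Tl is in period 6, group 13; Bi is in period 6, group 15.
First ionization energy rises across a period (greater Z_eff holds electrons more tightly) and falls down a group (valence electrons are farther from the nucleus).
All lie in period 6, so first ionization energy increases left to right.
So from highest to lowest: Bi > Tl > Ba > Cs.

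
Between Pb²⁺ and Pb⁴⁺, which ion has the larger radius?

Pb²⁺

Both ions have Z = 82 protons, but Pb⁴⁺ has lost more electrons, so its remaining electrons feel a larger effective nuclear charge per electron and are pulled in more tightly.
Higher positive charge → smaller ion, so Pb²⁺ > Pb⁴⁺.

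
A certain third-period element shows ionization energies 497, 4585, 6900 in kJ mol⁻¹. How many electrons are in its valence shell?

1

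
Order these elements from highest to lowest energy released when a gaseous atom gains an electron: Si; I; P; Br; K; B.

Br, I, Si, P, K, B

B is in period 2, group 13; Si is in period 3, group 14; P is in period 3, group 15; K is in period 4, group 1; Br is in period 4, group 17; I is in period 5, group 17.
Atoms with high Z_eff and room in the valence shell (especially the halogens) have the most exothermic electron affinities.
These span different periods and groups, so the two trends combine.
K > B: this pair runs against the simple trend — see the exception note.
P > K: both effects reinforce here, so P is clearly the higher of the two.
Si > P: this pair runs against the simple trend — see the exception note.
I > Si: period and group pull opposite ways; the across-period shift dominates (295 vs 134 kJ/mol).
Br > I: they share group 17; the group trend gives Br the larger value.
Note the exception: K has a higher electron affinity than B, contrary to the simple trend — B's ns²np¹ configuration gives only a small electron affinity — the sparsely filled np subshell binds an added electron weakly.
Note the exception: Si has a higher electron affinity than P, contrary to the simple trend — adding an electron to P's half-filled 3p³ is unfavourable, so Si (3p²) has the more exothermic EA.
For reference (kJ/mol): B 27, Si 134, P 72, K 48, Br 325, I 295.
So from highest to lowest: Br > I > Si > P > K > B.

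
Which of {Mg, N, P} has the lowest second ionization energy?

Mg

The second ionization energy removes an electron from the +1 ion. For each element: Mg⁺ still has 1 valence electron; N⁺ still has 4 valence electrons; P⁺ still has 4 valence electrons.
All are still removing valence electrons, so compare the +1 ions as you would atoms: IE_2 generally rises across a period (higher Z_eff) and falls down a group (larger shell), subject to the usual subshell exceptions.
Valence configurations: Mg⁺ [Ne]3s¹, N⁺ [He]2s²2p², P⁺ [Ne]3s²3p².
Approximate IE_2 values (kJ/mol): Mg 1451, N 2856, P 1907.
So the second ionization energies run Mg < P < N.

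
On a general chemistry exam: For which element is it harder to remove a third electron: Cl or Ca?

Consider each +2 ion: Cl²⁺ still has 5 valence electrons; Ca²⁺ is the bare [Ar] core.
Pulling an electron out of a noble-gas core costs far more than removing a remaining valence electron, so Ca sits at the high end of IE_3.
The numbers (kJ/mol): Cl 3822, Ca 4912.
Overall IE_3 order: Cl < Ca.

Ca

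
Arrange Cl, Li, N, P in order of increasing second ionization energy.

P, Cl, N, Li

Consider each +1 ion: Cl⁺ still has 6 valence electrons; Li⁺ is the bare [He] core; N⁺ still has 4 valence electrons; P⁺ still has 4 valence electrons.
Pulling an electron out of a noble-gas core costs far more than removing a remaining valence electron, so Li sits at the high end of IE_2.
Valence configurations: Cl⁺ [Ne]3s²3p⁴, N⁺ [He]2s²2p², P⁺ [Ne]3s²3p².
The numbers (kJ/mol): Cl 2298, Li 7298, N 2856, P 1907.
Hence IE_2: P < Cl < N < Li.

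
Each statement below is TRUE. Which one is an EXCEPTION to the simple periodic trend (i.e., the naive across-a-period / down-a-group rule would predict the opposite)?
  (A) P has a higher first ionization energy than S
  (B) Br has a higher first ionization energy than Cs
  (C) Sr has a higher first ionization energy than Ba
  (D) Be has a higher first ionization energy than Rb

(A)

The general trend: first ionization energy increases across a period and decreases down a group.
(A) P (period 3, group 15) vs S (period 3, group 16): the stated order contradicts the simple trend.
(B) Br (period 4, group 17) vs Cs (period 6, group 1): the stated order agrees with the simple trend.
(C) Sr (period 5, group 2) vs Ba (period 6, group 2): the stated order agrees with the simple trend.
(D) Be (period 2, group 2) vs Rb (period 5, group 1): the stated order agrees with the simple trend.
The exception is (A): S (3p⁴) ionizes more easily than half-filled P (3p³) because the paired 3p electron in S is pushed out by e⁻–e⁻ repulsion.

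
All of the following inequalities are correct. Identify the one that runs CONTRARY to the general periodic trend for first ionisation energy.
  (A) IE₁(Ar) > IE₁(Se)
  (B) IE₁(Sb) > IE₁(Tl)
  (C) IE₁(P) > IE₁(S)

(C)

The general trend: first ionisation energy increases across a period and decreases down a group.
(A) Ar (period 3, group 18) vs Se (period 4, group 16): the stated order agrees with the simple trend.
(B) Sb (period 5, group 15) vs Tl (period 6, group 13): the stated order agrees with the simple trend.
(C) P (period 3, group 15) vs S (period 3, group 16): the stated order contradicts the simple trend.
The exception is (C): S (3p⁴) ionizes more easily than half-filled P (3p³) because the paired 3p electron in S is pushed out by e⁻–e⁻ repulsion.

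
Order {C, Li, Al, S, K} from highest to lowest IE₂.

Li > K > C > S > Al

Consider each +1 ion: C⁺ still has 3 valence electrons; Li⁺ is the bare [He] core; Al⁺ still has 2 valence electrons; S⁺ still has 5 valence electrons; K⁺ is the bare [Ar] core.
Breaking into a closed-shell core is much more expensive than removing a leftover valence electron — K and Li have the largest IE_2 here.
Valence configurations: C⁺ [He]2s²2p¹, Al⁺ [Ne]3s², S⁺ [Ne]3s²3p³.
Approximate IE_2 values (kJ/mol): C 2353, Li 7298, Al 1817, S 2252, K 3052.
Putting it together, IE_2: Al < S < C < K < Li.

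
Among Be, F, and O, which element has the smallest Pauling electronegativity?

Be

Be is in period 2, group 2; O is in period 2, group 16; F is in period 2, group 17.
Electronegativity increases across a period and decreases down a group, tracking effective nuclear charge and atomic size.
All lie in period 2, so electronegativity increases left to right.
The smallest Pauling electronegativity among these belongs to Be.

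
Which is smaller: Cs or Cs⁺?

Forming Cs⁺ removes 1 electron from Cs. Fewer electrons for the same nuclear charge means less shielding and a higher Z_eff on the remaining electrons, and for main-group metals the entire outer shell is lost.
A cation is smaller than its parent atom: Cs⁺ < Cs.

Cs⁺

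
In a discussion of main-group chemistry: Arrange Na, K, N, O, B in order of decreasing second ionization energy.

Consider each +1 ion: Na⁺ is the bare [Ne] core; K⁺ is the bare [Ar] core; N⁺ still has 4 valence electrons; O⁺ still has 5 valence electrons; B⁺ still has 2 valence electrons.
Usually core removal costs more than valence removal, but here the competition is close: a tightly held n=2 valence electron can cost more to remove than an n=3 core electron, so the actual values have to decide it.
Valence configurations: N⁺ [He]2s²2p², O⁺ [He]2s²2p³, B⁺ [He]2s².
Tabulated IE_2 (kJ/mol): Na 4562, K 3052, N 2856, O 3388, B 2427.
Putting it together, IE_2: B < N < K < O < Na.

Na, O, K, N, B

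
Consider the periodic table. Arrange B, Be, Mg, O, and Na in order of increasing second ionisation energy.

IE_2 is the cost of taking one more electron from the +1 cation: B⁺ still has 2 valence electrons; Be⁺ still has 1 valence electron; Mg⁺ still has 1 valence electron; O⁺ still has 5 valence electrons; Na⁺ is the bare [Ne] core.
Core electrons are held far more tightly than valence electrons, so Na tops the IE_2 order.
Valence configurations: B⁺ [He]2s², Be⁺ [He]2s¹, Mg⁺ [Ne]3s¹, O⁺ [He]2s²2p³.
The numbers (kJ/mol): B 2427, Be 1757, Mg 1451, O 3388, Na 4562.
Hence IE_2: Mg < Be < B < O < Na.

Mg < Be < B < O < Na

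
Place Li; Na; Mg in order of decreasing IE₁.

Li is in period 2, group 1; Na is in period 3, group 1; Mg is in period 3, group 2.
Removing the outermost electron gets harder across a period and easier down a group.
Here both period and group differ, so the two effects have to be weighed against each other.
Li > Na: they share group 1; the group trend gives Li the larger value.
Mg > Li: the two effects oppose for this pair; the across-period effect wins (738 vs 520 kJ/mol).
Approximate values (kJ/mol): Li 520, Na 496, Mg 738.
So from highest to lowest: Mg > Li > Na.

Mg > Li > Na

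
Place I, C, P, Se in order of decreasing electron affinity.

I > Se > C > P

C is in period 2, group 14; P is in period 3, group 15; Se is in period 4, group 16; I is in period 5, group 17.
Atoms with high Z_eff and room in the valence shell (especially the halogens) have the most exothermic electron affinities.
These sit on a diagonal, where the across-period and down-group effects partly cancel.
C > P: period and group pull opposite ways; the down-group shift dominates (122 vs 72 kJ/mol).
Se > C: the two effects oppose for this pair; the across-period effect wins (195 vs 122 kJ/mol).
I > Se: period and group pull opposite ways; the across-period shift dominates (295 vs 195 kJ/mol).
Approximate values (kJ/mol): C 122, P 72, Se 195, I 295.
So from highest to lowest: I > Se > C > P.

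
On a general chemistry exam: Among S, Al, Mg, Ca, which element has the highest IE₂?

IE_2 is the cost of taking one more electron from the +1 cation: S⁺ still has 5 valence electrons; Al⁺ still has 2 valence electrons; Mg⁺ still has 1 valence electron; Ca⁺ still has 1 valence electron.
All are still removing valence electrons, so compare the +1 ions as you would atoms: IE_2 generally rises across a period (higher Z_eff) and falls down a group (larger shell), subject to the usual subshell exceptions.
Valence configurations: S⁺ [Ne]3s²3p³, Al⁺ [Ne]3s², Mg⁺ [Ne]3s¹, Ca⁺ [Ar]4s¹.
Approximate IE_2 values (kJ/mol): S 2252, Al 1817, Mg 1451, Ca 1145.
Hence IE_2: Ca < Mg < Al < S.

S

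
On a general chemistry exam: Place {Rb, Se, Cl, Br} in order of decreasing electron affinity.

Cl > Br > Se > Rb

EA tends to increase across a period and decrease down a group, though the pattern is less regular than for IE or radius.
Neither a single period nor a single group — weigh both effects.
Se > Rb: both effects reinforce here, so Se is clearly the higher of the two.
Br > Se: both are in period 4; the period trend gives Br the larger value.
Cl > Br: they share group 17; the group trend gives Cl the larger value.
Tabulated electron affinity (kJ/mol): Cl 349, Se 195, Br 325, Rb 47.
So from highest to lowest: Cl > Br > Se > Rb.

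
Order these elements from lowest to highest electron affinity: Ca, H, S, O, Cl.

Ca, H, O, S, Cl

H is in period 1, group 1; O is in period 2, group 16; S is in period 3, group 16; Cl is in period 3, group 17; Ca is in period 4, group 2.
Adding an electron releases more energy for atoms nearer the top right (short of the noble gases).
These span different periods and groups, so the two trends combine.
H > Ca: the two effects oppose for this pair; the down-group effect wins (73 vs 2 kJ/mol).
O > H: period and group pull opposite ways; the across-period shift dominates (141 vs 73 kJ/mol).
S > O: this pair runs against the simple trend — see the exception note.
Cl > S: Cl lies to the right of S in period 3, so the across-period effect alone puts Cl higher.
Note the exception: S has a higher electron affinity than O, contrary to the simple trend — the compact 2p subshell of O repels the added electron more than S's larger 3p does.
Tabulated electron affinity (kJ/mol): H 73, O 141, S 200, Cl 349, Ca 2.
So from lowest to highest: Ca < H < O < S < Cl.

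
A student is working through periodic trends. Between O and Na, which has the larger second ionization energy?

After 1 electron has been removed, what remains? O⁺ still has 5 valence electrons; Na⁺ is the bare [Ne] core.
Pulling an electron out of a noble-gas core costs far more than removing a remaining valence electron, so Na sits at the high end of IE_2.
Tabulated IE_2 (kJ/mol): O 3388, Na 4562.
Hence IE_2: O < Na.

Na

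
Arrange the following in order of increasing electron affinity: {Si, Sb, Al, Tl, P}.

Tl < Al < P < Sb < Si

Al is in period 3, group 13; Si is in period 3, group 14; P is in period 3, group 15; Sb is in period 5, group 15; Tl is in period 6, group 13.
Electron affinity generally becomes more exothermic across a period toward the halogens and less exothermic down a group.
These span different periods and groups, so the two trends combine.
Al > Tl: they share group 13; the group trend gives Al the larger value.
P > Al: both are in period 3; the period trend gives P the larger value.
Sb > P: this pair runs against the simple trend — see the exception note.
Si > Sb: period and group pull opposite ways; the down-group shift dominates (134 vs 103 kJ/mol).
Note the exception: Sb has a higher electron affinity than P, contrary to the simple trend — both are half-filled np³, but the pairing/repulsion penalty for the added electron shrinks as the p orbitals become larger and more diffuse down the group, and for Sb that outweighs the weaker nuclear attraction.
Note the exception: Si has a higher electron affinity than P, contrary to the simple trend — adding an electron to P's half-filled 3p³ is unfavourable, so Si (3p²) has the more exothermic EA.
Tabulated electron affinity (kJ/mol): Al 42, Si 134, P 72, Sb 103, Tl 19.
So from lowest to highest: Tl < Al < P < Sb < Si.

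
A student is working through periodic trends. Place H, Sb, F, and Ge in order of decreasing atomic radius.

H is in period 1, group 1; F is in period 2, group 17; Ge is in period 4, group 14; Sb is in period 5, group 15.
Radius decreases left→right (rising Z_eff, same n) and increases top→bottom (higher n).
Here both period and group differ, so the two effects have to be weighed against each other.
F > H: period and group pull opposite ways; the down-group shift dominates (64 vs 32 pm).
Ge > F: relative to F, both the across-period and down-group shifts push Ge's atomic radius up.
Sb > Ge: period and group pull opposite ways; the down-group shift dominates (140 vs 121 pm).
Approximate values (pm): H 32, F 64, Ge 121, Sb 140.
So from largest to smallest: Sb > Ge > F > H.

Sb > Ge > F > H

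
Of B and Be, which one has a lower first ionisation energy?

B

Be is in period 2, group 2; B is in period 2, group 13.
Across a period the outer electron is held more tightly (higher IE₁); down a group it sits in a higher shell, more shielded, and comes off more easily.
All lie in period 2; the across-period trend (first ionization energy increases left to right) applies, with the exception below.
Note the exception: Be has a higher first ionization energy than B, contrary to the simple trend — removing B's lone 2p electron is easier than breaking Be's filled 2s².
Tabulated first ionization energy (kJ/mol): Be 900, B 801.
So B has the lower first ionisation energy (B < Be).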